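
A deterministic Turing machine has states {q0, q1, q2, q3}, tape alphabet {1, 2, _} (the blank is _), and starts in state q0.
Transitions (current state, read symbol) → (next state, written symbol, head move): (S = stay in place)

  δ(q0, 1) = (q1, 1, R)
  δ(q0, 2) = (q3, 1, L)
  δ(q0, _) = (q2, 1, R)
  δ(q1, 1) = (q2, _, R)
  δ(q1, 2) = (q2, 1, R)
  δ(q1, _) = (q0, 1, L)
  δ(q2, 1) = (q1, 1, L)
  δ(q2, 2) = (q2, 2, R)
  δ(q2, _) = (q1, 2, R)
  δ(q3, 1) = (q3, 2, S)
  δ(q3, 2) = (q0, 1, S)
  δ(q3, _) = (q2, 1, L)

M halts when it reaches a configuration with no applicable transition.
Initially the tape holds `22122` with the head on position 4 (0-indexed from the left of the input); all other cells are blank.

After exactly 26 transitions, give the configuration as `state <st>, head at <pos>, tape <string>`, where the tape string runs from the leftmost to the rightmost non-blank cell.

state q0, head at 0, tape 1111111

state=q0 head=4 tape=2212[2]__   (q0,2)→(q3,1,L)
state=q3 head=3 tape=221[2]1__   (q3,2)→(q0,1,S)
state=q0 head=3 tape=221[1]1__   (q0,1)→(q1,1,R)
state=q1 head=4 tape=2211[1]__   (q1,1)→(q2,_,R)
state=q2 head=5 tape=2211_[_]_   (q2,_)→(q1,2,R)
state=q1 head=6 tape=2211_2[_]   (q1,_)→(q0,1,L)
state=q0 head=5 tape=2211_[2]1   (q0,2)→(q3,1,L)
state=q3 head=4 tape=2211[_]11   (q3,_)→(q2,1,L)
state=q2 head=3 tape=221[1]111   (q2,1)→(q1,1,L)
state=q1 head=2 tape=22[1]1111   (q1,1)→(q2,_,R)
state=q2 head=3 tape=22_[1]111   (q2,1)→(q1,1,L)
state=q1 head=2 tape=22[_]1111   (q1,_)→(q0,1,L)
state=q0 head=1 tape=2[2]11111   (q0,2)→(q3,1,L)
state=q3 head=0 tape=[2]111111   (q3,2)→(q0,1,S)
state=q0 head=0 tape=[1]111111   (q0,1)→(q1,1,R)
state=q1 head=1 tape=1[1]11111   (q1,1)→(q2,_,R)
state=q2 head=2 tape=1_[1]1111   (q2,1)→(q1,1,L)
state=q1 head=1 tape=1[_]11111   (q1,_)→(q0,1,L)
state=q0 head=0 tape=[1]111111   (q0,1)→(q1,1,R)
state=q1 head=1 tape=1[1]11111   (q1,1)→(q2,_,R)
state=q2 head=2 tape=1_[1]1111   (q2,1)→(q1,1,L)
state=q1 head=1 tape=1[_]11111   (q1,_)→(q0,1,L)
state=q0 head=0 tape=[1]111111   (q0,1)→(q1,1,R)
state=q1 head=1 tape=1[1]11111   (q1,1)→(q2,_,R)
state=q2 head=2 tape=1_[1]1111   (q2,1)→(q1,1,L)
state=q1 head=1 tape=1[_]11111   (q1,_)→(q0,1,L)
state=q0 head=0 tape=[1]111111
After 26 steps: state q0, head at 0, tape 1111111.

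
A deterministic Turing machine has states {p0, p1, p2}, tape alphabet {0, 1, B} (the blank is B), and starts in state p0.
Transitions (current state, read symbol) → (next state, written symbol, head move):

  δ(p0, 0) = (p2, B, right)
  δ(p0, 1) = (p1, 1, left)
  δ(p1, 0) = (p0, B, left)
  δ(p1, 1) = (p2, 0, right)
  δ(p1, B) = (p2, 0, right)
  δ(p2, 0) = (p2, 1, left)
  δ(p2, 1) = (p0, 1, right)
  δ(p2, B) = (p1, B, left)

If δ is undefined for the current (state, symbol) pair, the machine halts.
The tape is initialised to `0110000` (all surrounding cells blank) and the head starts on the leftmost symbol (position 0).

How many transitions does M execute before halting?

state=p0 head=0 tape=[0]110000   (p0,0)→(p2,B,right)
state=p2 head=1 tape=B[1]10000   (p2,1)→(p0,1,right)
state=p0 head=2 tape=B1[1]0000   (p0,1)→(p1,1,left)
state=p1 head=1 tape=B[1]10000   (p1,1)→(p2,0,right)
state=p2 head=2 tape=B0[1]0000   (p2,1)→(p0,1,right)
state=p0 head=3 tape=B01[0]000   (p0,0)→(p2,B,right)
state=p2 head=4 tape=B01B[0]00   (p2,0)→(p2,1,left)
state=p2 head=3 tape=B01[B]100   (p2,B)→(p1,B,left)
state=p1 head=2 tape=B0[1]B100   (p1,1)→(p2,0,right)
state=p2 head=3 tape=B00[B]100   (p2,B)→(p1,B,left)
state=p1 head=2 tape=B0[0]B100   (p1,0)→(p0,B,left)
state=p0 head=1 tape=B[0]BB100   (p0,0)→(p2,B,right)
state=p2 head=2 tape=BB[B]B100   (p2,B)→(p1,B,left)
state=p1 head=1 tape=B[B]BB100   (p1,B)→(p2,0,right)
state=p2 head=2 tape=B0[B]B100   (p2,B)→(p1,B,left)
state=p1 head=1 tape=B[0]BB100   (p1,0)→(p0,B,left)
state=p0 head=0 tape=[B]BBB100
M halts after 16 transitions.

16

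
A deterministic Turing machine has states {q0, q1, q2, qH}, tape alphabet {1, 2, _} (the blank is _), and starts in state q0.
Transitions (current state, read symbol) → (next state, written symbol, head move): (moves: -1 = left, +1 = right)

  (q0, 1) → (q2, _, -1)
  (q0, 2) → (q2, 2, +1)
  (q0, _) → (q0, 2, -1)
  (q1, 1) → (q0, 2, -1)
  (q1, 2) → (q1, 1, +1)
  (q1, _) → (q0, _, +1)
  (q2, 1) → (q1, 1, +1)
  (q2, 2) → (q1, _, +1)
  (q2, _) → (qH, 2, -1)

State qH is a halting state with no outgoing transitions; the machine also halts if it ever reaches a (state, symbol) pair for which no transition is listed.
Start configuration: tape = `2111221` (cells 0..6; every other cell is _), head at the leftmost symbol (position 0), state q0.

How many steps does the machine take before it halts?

q0 | [2]111221_   read 2 → write 2, move +1, go to q2
q2 | 2[1]11221_   read 1 → write 1, move +1, go to q1
q1 | 21[1]1221_   read 1 → write 2, move -1, go to q0
q0 | 2[1]21221_   read 1 → write _, move -1, go to q2
q2 | [2]_21221_   read 2 → write _, move +1, go to q1
q1 | _[_]21221_   read _ → write _, move +1, go to q0
q0 | __[2]1221_   read 2 → write 2, move +1, go to q2
q2 | __2[1]221_   read 1 → write 1, move +1, go to q1
q1 | __21[2]21_   read 2 → write 1, move +1, go to q1
q1 | __211[2]1_   read 2 → write 1, move +1, go to q1
q1 | __2111[1]_   read 1 → write 2, move -1, go to q0
q0 | __211[1]2_   read 1 → write _, move -1, go to q2
q2 | __21[1]_2_   read 1 → write 1, move +1, go to q1
q1 | __211[_]2_   read _ → write _, move +1, go to q0
q0 | __211_[2]_   read 2 → write 2, move +1, go to q2
q2 | __211_2[_]   read _ → write 2, move -1, go to qH
qH | __211_[2]2
M halts after 16 transitions.

16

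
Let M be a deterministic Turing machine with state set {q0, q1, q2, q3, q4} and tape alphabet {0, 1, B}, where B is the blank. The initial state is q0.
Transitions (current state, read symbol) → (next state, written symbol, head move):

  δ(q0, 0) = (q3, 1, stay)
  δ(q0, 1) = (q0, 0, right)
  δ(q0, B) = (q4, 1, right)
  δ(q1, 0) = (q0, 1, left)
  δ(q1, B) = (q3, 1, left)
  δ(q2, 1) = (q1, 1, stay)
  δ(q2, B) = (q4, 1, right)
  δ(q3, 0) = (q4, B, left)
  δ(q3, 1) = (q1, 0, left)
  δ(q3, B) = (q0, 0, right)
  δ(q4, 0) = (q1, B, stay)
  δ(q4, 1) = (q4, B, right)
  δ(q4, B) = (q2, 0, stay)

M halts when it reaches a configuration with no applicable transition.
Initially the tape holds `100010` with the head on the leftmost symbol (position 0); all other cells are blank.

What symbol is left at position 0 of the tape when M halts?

0

state=q0 head=0 tape=B[1]00010   (q0,1)→(q0,0,right)
state=q0 head=1 tape=B0[0]0010   (q0,0)→(q3,1,stay)
state=q3 head=1 tape=B0[1]0010   (q3,1)→(q1,0,left)
state=q1 head=0 tape=B[0]00010   (q1,0)→(q0,1,left)
state=q0 head=-1 tape=[B]100010   (q0,B)→(q4,1,right)
state=q4 head=0 tape=1[1]00010   (q4,1)→(q4,B,right)
state=q4 head=1 tape=1B[0]0010   (q4,0)→(q1,B,stay)
state=q1 head=1 tape=1B[B]0010   (q1,B)→(q3,1,left)
state=q3 head=0 tape=1[B]10010   (q3,B)→(q0,0,right)
state=q0 head=1 tape=10[1]0010   (q0,1)→(q0,0,right)
state=q0 head=2 tape=100[0]010   (q0,0)→(q3,1,stay)
state=q3 head=2 tape=100[1]010   (q3,1)→(q1,0,left)
state=q1 head=1 tape=10[0]0010   (q1,0)→(q0,1,left)
state=q0 head=0 tape=1[0]10010   (q0,0)→(q3,1,stay)
state=q3 head=0 tape=1[1]10010   (q3,1)→(q1,0,left)
state=q1 head=-1 tape=[1]010010
Cell 0 holds 0 when M halts.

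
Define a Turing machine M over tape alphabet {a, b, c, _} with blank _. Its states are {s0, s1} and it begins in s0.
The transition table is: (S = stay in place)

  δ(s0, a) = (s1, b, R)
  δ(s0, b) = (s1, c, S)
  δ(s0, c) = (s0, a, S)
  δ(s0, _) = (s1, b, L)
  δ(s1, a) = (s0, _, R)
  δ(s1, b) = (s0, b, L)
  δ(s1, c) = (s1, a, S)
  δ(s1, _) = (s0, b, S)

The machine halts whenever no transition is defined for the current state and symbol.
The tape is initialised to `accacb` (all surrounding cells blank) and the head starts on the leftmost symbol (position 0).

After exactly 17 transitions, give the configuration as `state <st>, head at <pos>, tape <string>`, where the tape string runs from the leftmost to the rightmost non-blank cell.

s0 | [a]ccacb_   read a → write b, move R, go to s1
s1 | b[c]cacb_   read c → write a, move S, go to s1
s1 | b[a]cacb_   read a → write _, move R, go to s0
s0 | b_[c]acb_   read c → write a, move S, go to s0
s0 | b_[a]acb_   read a → write b, move R, go to s1
s1 | b_b[a]cb_   read a → write _, move R, go to s0
s0 | b_b_[c]b_   read c → write a, move S, go to s0
s0 | b_b_[a]b_   read a → write b, move R, go to s1
s1 | b_b_b[b]_   read b → write b, move L, go to s0
s0 | b_b_[b]b_   read b → write c, move S, go to s1
s1 | b_b_[c]b_   read c → write a, move S, go to s1
s1 | b_b_[a]b_   read a → write _, move R, go to s0
s0 | b_b__[b]_   read b → write c, move S, go to s1
s1 | b_b__[c]_   read c → write a, move S, go to s1
s1 | b_b__[a]_   read a → write _, move R, go to s0
s0 | b_b___[_]   read _ → write b, move L, go to s1
s1 | b_b__[_]b   read _ → write b, move S, go to s0
s0 | b_b__[b]b
After 17 steps: state s0, head at 5, tape b_b__bb.

state s0, head at 5, tape b_b__bb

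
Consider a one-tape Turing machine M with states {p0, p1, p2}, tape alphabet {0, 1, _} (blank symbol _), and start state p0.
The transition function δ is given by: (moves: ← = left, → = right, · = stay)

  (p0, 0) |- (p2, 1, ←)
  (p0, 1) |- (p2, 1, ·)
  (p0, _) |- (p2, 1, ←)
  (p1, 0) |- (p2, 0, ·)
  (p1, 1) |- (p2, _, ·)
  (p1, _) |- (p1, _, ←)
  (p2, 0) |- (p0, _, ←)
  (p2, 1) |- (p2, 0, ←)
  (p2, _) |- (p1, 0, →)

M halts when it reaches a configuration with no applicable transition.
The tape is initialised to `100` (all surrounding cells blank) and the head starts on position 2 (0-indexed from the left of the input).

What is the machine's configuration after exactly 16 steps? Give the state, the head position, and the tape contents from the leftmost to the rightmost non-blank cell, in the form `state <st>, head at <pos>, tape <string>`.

p0 | ___10[0]   read 0 → write 1, move ←, go to p2
p2 | ___1[0]1   read 0 → write _, move ←, go to p0
p0 | ___[1]_1   read 1 → write 1, move ·, go to p2
p2 | ___[1]_1   read 1 → write 0, move ←, go to p2
p2 | __[_]0_1   read _ → write 0, move →, go to p1
p1 | __0[0]_1   read 0 → write 0, move ·, go to p2
p2 | __0[0]_1   read 0 → write _, move ←, go to p0
p0 | __[0]__1   read 0 → write 1, move ←, go to p2
p2 | _[_]1__1   read _ → write 0, move →, go to p1
p1 | _0[1]__1   read 1 → write _, move ·, go to p2
p2 | _0[_]__1   read _ → write 0, move →, go to p1
p1 | _00[_]_1   read _ → write _, move ←, go to p1
p1 | _0[0]__1   read 0 → write 0, move ·, go to p2
p2 | _0[0]__1   read 0 → write _, move ←, go to p0
p0 | _[0]___1   read 0 → write 1, move ←, go to p2
p2 | [_]1___1   read _ → write 0, move →, go to p1
p1 | 0[1]___1
After 16 steps: state p1, head at -2, tape 01___1.

state p1, head at -2, tape 01___1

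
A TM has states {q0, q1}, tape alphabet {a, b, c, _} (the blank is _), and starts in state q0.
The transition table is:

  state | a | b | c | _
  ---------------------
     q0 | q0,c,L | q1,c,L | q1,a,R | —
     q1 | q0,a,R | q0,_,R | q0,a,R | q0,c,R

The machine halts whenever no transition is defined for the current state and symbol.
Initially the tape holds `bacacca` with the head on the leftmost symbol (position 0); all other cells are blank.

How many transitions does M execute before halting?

23

state=q0 head=0 tape=_[b]acacca_   (q0,b)→(q1,c,L)
state=q1 head=-1 tape=[_]cacacca_   (q1,_)→(q0,c,R)
state=q0 head=0 tape=c[c]acacca_   (q0,c)→(q1,a,R)
state=q1 head=1 tape=ca[a]cacca_   (q1,a)→(q0,a,R)
state=q0 head=2 tape=caa[c]acca_   (q0,c)→(q1,a,R)
state=q1 head=3 tape=caaa[a]cca_   (q1,a)→(q0,a,R)
state=q0 head=4 tape=caaaa[c]ca_   (q0,c)→(q1,a,R)
state=q1 head=5 tape=caaaaa[c]a_   (q1,c)→(q0,a,R)
state=q0 head=6 tape=caaaaaa[a]_   (q0,a)→(q0,c,L)
state=q0 head=5 tape=caaaaa[a]c_   (q0,a)→(q0,c,L)
state=q0 head=4 tape=caaaa[a]cc_   (q0,a)→(q0,c,L)
state=q0 head=3 tape=caaa[a]ccc_   (q0,a)→(q0,c,L)
state=q0 head=2 tape=caa[a]cccc_   (q0,a)→(q0,c,L)
state=q0 head=1 tape=ca[a]ccccc_   (q0,a)→(q0,c,L)
state=q0 head=0 tape=c[a]cccccc_   (q0,a)→(q0,c,L)
state=q0 head=-1 tape=[c]ccccccc_   (q0,c)→(q1,a,R)
state=q1 head=0 tape=a[c]cccccc_   (q1,c)→(q0,a,R)
state=q0 head=1 tape=aa[c]ccccc_   (q0,c)→(q1,a,R)
state=q1 head=2 tape=aaa[c]cccc_   (q1,c)→(q0,a,R)
state=q0 head=3 tape=aaaa[c]ccc_   (q0,c)→(q1,a,R)
state=q1 head=4 tape=aaaaa[c]cc_   (q1,c)→(q0,a,R)
state=q0 head=5 tape=aaaaaa[c]c_   (q0,c)→(q1,a,R)
state=q1 head=6 tape=aaaaaaa[c]_   (q1,c)→(q0,a,R)
state=q0 head=7 tape=aaaaaaaa[_]
M halts after 23 transitions.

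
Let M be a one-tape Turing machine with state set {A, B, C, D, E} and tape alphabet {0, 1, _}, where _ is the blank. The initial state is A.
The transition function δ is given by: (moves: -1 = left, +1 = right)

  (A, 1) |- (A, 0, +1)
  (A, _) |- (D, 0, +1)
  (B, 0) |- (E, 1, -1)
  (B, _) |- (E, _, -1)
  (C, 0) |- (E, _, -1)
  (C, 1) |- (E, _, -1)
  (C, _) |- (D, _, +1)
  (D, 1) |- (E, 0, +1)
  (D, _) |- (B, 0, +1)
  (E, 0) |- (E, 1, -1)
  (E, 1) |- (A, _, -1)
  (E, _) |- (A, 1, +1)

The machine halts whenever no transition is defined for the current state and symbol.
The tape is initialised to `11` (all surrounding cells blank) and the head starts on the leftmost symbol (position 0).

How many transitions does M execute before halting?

state=A head=0 tape=__[1]1_____   (A,1)→(A,0,+1)
state=A head=1 tape=__0[1]_____   (A,1)→(A,0,+1)
state=A head=2 tape=__00[_]____   (A,_)→(D,0,+1)
state=D head=3 tape=__000[_]___   (D,_)→(B,0,+1)
state=B head=4 tape=__0000[_]__   (B,_)→(E,_,-1)
state=E head=3 tape=__000[0]___   (E,0)→(E,1,-1)
state=E head=2 tape=__00[0]1___   (E,0)→(E,1,-1)
state=E head=1 tape=__0[0]11___   (E,0)→(E,1,-1)
state=E head=0 tape=__[0]111___   (E,0)→(E,1,-1)
state=E head=-1 tape=_[_]1111___   (E,_)→(A,1,+1)
state=A head=0 tape=_1[1]111___   (A,1)→(A,0,+1)
state=A head=1 tape=_10[1]11___   (A,1)→(A,0,+1)
state=A head=2 tape=_100[1]1___   (A,1)→(A,0,+1)
state=A head=3 tape=_1000[1]___   (A,1)→(A,0,+1)
state=A head=4 tape=_10000[_]__   (A,_)→(D,0,+1)
state=D head=5 tape=_100000[_]_   (D,_)→(B,0,+1)
state=B head=6 tape=_1000000[_]   (B,_)→(E,_,-1)
state=E head=5 tape=_100000[0]_   (E,0)→(E,1,-1)
state=E head=4 tape=_10000[0]1_   (E,0)→(E,1,-1)
state=E head=3 tape=_1000[0]11_   (E,0)→(E,1,-1)
state=E head=2 tape=_100[0]111_   (E,0)→(E,1,-1)
state=E head=1 tape=_10[0]1111_   (E,0)→(E,1,-1)
state=E head=0 tape=_1[0]11111_   (E,0)→(E,1,-1)
state=E head=-1 tape=_[1]111111_   (E,1)→(A,_,-1)
state=A head=-2 tape=[_]_111111_   (A,_)→(D,0,+1)
state=D head=-1 tape=0[_]111111_   (D,_)→(B,0,+1)
state=B head=0 tape=00[1]11111_
M halts after 26 transitions.

26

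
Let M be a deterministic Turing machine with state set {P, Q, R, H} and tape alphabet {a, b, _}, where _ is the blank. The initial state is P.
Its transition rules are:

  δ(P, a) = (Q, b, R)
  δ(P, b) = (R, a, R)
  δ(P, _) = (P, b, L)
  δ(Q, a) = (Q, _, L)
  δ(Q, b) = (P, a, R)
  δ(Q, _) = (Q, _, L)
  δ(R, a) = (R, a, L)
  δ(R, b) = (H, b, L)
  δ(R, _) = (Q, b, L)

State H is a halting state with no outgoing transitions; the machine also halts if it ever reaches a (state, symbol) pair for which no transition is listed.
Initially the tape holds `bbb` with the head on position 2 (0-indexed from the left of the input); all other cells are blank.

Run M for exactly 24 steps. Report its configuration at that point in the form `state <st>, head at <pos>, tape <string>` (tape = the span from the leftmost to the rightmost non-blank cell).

P | bb[b]___   read b → write a, move R, go to R
R | bba[_]__   read _ → write b, move L, go to Q
Q | bb[a]b__   read a → write _, move L, go to Q
Q | b[b]_b__   read b → write a, move R, go to P
P | ba[_]b__   read _ → write b, move L, go to P
P | b[a]bb__   read a → write b, move R, go to Q
Q | bb[b]b__   read b → write a, move R, go to P
P | bba[b]__   read b → write a, move R, go to R
R | bbaa[_]_   read _ → write b, move L, go to Q
Q | bba[a]b_   read a → write _, move L, go to Q
Q | bb[a]_b_   read a → write _, move L, go to Q
Q | b[b]__b_   read b → write a, move R, go to P
P | ba[_]_b_   read _ → write b, move L, go to P
P | b[a]b_b_   read a → write b, move R, go to Q
Q | bb[b]_b_   read b → write a, move R, go to P
P | bba[_]b_   read _ → write b, move L, go to P
P | bb[a]bb_   read a → write b, move R, go to Q
Q | bbb[b]b_   read b → write a, move R, go to P
P | bbba[b]_   read b → write a, move R, go to R
R | bbbaa[_]   read _ → write b, move L, go to Q
Q | bbba[a]b   read a → write _, move L, go to Q
Q | bbb[a]_b   read a → write _, move L, go to Q
Q | bb[b]__b   read b → write a, move R, go to P
P | bba[_]_b   read _ → write b, move L, go to P
P | bb[a]b_b
After 24 steps: state P, head at 2, tape bbab_b.

state P, head at 2, tape bbab_b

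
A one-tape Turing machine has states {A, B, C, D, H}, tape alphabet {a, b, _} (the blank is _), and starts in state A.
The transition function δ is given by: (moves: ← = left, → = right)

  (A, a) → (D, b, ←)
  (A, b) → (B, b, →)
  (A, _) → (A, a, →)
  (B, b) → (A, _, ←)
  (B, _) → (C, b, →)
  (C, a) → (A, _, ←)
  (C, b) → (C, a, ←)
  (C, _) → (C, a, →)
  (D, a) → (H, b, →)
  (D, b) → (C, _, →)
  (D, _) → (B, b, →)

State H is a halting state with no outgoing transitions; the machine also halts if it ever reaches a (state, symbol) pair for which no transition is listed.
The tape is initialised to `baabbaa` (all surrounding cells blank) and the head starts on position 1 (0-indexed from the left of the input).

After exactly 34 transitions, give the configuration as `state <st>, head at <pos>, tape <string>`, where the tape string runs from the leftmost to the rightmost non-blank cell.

A | __b[a]abbaa   read a → write b, move ←, go to D
D | __[b]babbaa   read b → write _, move →, go to C
C | ___[b]abbaa   read b → write a, move ←, go to C
C | __[_]aabbaa   read _ → write a, move →, go to C
C | __a[a]abbaa   read a → write _, move ←, go to A
A | __[a]_abbaa   read a → write b, move ←, go to D
D | _[_]b_abbaa   read _ → write b, move →, go to B
B | _b[b]_abbaa   read b → write _, move ←, go to A
A | _[b]__abbaa   read b → write b, move →, go to B
B | _b[_]_abbaa   read _ → write b, move →, go to C
C | _bb[_]abbaa   read _ → write a, move →, go to C
C | _bba[a]bbaa   read a → write _, move ←, go to A
A | _bb[a]_bbaa   read a → write b, move ←, go to D
D | _b[b]b_bbaa   read b → write _, move →, go to C
C | _b_[b]_bbaa   read b → write a, move ←, go to C
C | _b[_]a_bbaa   read _ → write a, move →, go to C
C | _ba[a]_bbaa   read a → write _, move ←, go to A
A | _b[a]__bbaa   read a → write b, move ←, go to D
D | _[b]b__bbaa   read b → write _, move →, go to C
C | __[b]__bbaa   read b → write a, move ←, go to C
C | _[_]a__bbaa   read _ → write a, move →, go to C
C | _a[a]__bbaa   read a → write _, move ←, go to A
A | _[a]___bbaa   read a → write b, move ←, go to D
D | [_]b___bbaa   read _ → write b, move →, go to B
B | b[b]___bbaa   read b → write _, move ←, go to A
A | [b]____bbaa   read b → write b, move →, go to B
B | b[_]___bbaa   read _ → write b, move →, go to C
C | bb[_]__bbaa   read _ → write a, move →, go to C
C | bba[_]_bbaa   read _ → write a, move →, go to C
C | bbaa[_]bbaa   read _ → write a, move →, go to C
C | bbaaa[b]baa   read b → write a, move ←, go to C
C | bbaa[a]abaa   read a → write _, move ←, go to A
A | bba[a]_abaa   read a → write b, move ←, go to D
D | bb[a]b_abaa   read a → write b, move →, go to H
H | bbb[b]_abaa
After 34 steps: state H, head at 1, tape bbbb_abaa.

state H, head at 1, tape bbbb_abaa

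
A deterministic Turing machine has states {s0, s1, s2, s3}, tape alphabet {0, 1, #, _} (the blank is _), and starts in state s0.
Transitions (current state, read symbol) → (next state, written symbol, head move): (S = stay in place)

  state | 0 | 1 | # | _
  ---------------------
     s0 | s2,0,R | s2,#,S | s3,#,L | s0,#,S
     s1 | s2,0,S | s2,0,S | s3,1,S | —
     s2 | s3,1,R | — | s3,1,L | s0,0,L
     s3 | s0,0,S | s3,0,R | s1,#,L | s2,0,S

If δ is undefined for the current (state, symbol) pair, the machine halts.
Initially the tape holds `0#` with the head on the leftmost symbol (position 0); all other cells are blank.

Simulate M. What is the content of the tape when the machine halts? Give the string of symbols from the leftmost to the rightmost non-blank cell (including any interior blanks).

state=s0 head=0 tape=[0]#   (s0,0)→(s2,0,R)
state=s2 head=1 tape=0[#]   (s2,#)→(s3,1,L)
state=s3 head=0 tape=[0]1   (s3,0)→(s0,0,S)
state=s0 head=0 tape=[0]1   (s0,0)→(s2,0,R)
state=s2 head=1 tape=0[1]
The non-blank tape span at halt is 01.

01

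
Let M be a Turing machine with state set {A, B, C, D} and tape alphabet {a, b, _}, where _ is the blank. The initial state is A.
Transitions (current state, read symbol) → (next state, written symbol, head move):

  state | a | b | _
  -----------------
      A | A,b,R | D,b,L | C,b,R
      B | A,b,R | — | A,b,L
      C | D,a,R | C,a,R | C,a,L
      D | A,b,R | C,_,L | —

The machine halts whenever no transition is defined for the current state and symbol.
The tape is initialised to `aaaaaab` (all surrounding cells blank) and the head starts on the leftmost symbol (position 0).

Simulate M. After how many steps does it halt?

A | [a]aaaaab   read a → write b, move R, go to A
A | b[a]aaaab   read a → write b, move R, go to A
A | bb[a]aaab   read a → write b, move R, go to A
A | bbb[a]aab   read a → write b, move R, go to A
A | bbbb[a]ab   read a → write b, move R, go to A
A | bbbbb[a]b   read a → write b, move R, go to A
A | bbbbbb[b]   read b → write b, move L, go to D
D | bbbbb[b]b   read b → write _, move L, go to C
C | bbbb[b]_b   read b → write a, move R, go to C
C | bbbba[_]b   read _ → write a, move L, go to C
C | bbbb[a]ab   read a → write a, move R, go to D
D | bbbba[a]b   read a → write b, move R, go to A
A | bbbbab[b]   read b → write b, move L, go to D
D | bbbba[b]b   read b → write _, move L, go to C
C | bbbb[a]_b   read a → write a, move R, go to D
D | bbbba[_]b
M halts after 15 transitions.

15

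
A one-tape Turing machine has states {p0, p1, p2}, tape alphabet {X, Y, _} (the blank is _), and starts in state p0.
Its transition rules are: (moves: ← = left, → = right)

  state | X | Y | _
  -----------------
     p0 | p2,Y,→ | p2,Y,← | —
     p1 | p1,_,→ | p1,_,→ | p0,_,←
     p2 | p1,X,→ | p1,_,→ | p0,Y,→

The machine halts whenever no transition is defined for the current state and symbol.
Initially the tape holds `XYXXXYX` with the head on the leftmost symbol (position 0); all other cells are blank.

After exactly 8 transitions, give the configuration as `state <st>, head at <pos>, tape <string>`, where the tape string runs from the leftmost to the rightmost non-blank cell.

state p0, head at 6, tape Y

state=p0 head=0 tape=[X]YXXXYX_   (p0,X)→(p2,Y,→)
state=p2 head=1 tape=Y[Y]XXXYX_   (p2,Y)→(p1,_,→)
state=p1 head=2 tape=Y_[X]XXYX_   (p1,X)→(p1,_,→)
state=p1 head=3 tape=Y__[X]XYX_   (p1,X)→(p1,_,→)
state=p1 head=4 tape=Y___[X]YX_   (p1,X)→(p1,_,→)
state=p1 head=5 tape=Y____[Y]X_   (p1,Y)→(p1,_,→)
state=p1 head=6 tape=Y_____[X]_   (p1,X)→(p1,_,→)
state=p1 head=7 tape=Y______[_]   (p1,_)→(p0,_,←)
state=p0 head=6 tape=Y_____[_]_
After 8 steps: state p0, head at 6, tape Y.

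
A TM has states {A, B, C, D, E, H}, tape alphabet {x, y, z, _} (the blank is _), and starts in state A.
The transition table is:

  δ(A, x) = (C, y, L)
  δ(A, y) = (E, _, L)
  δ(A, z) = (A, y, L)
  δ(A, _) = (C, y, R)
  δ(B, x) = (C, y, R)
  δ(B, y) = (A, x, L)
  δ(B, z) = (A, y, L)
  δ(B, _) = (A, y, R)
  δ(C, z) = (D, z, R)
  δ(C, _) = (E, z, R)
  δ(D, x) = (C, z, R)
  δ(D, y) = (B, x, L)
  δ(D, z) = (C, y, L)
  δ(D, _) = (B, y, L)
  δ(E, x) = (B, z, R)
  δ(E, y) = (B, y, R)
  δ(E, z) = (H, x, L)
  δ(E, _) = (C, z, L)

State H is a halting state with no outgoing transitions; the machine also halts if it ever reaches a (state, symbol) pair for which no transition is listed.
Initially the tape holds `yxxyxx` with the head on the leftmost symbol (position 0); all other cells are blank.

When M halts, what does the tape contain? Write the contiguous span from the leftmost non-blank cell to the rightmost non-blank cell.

zx_xxyxx

A | __[y]xxyxx   read y → write _, move L, go to E
E | _[_]_xxyxx   read _ → write z, move L, go to C
C | [_]z_xxyxx   read _ → write z, move R, go to E
E | z[z]_xxyxx   read z → write x, move L, go to H
H | [z]x_xxyxx
The non-blank tape span at halt is zx_xxyxx.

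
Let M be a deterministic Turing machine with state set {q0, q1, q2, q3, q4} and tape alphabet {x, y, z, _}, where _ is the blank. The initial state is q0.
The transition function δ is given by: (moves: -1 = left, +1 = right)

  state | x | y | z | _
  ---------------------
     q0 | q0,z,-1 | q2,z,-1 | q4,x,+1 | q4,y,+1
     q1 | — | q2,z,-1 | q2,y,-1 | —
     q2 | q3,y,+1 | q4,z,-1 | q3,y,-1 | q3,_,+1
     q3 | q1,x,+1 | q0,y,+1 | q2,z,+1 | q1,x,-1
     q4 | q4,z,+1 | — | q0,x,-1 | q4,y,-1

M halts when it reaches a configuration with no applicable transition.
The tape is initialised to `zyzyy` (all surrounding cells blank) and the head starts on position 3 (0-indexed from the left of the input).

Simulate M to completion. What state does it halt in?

q4

q0 | _zyz[y]y   read y → write z, move -1, go to q2
q2 | _zy[z]zy   read z → write y, move -1, go to q3
q3 | _z[y]yzy   read y → write y, move +1, go to q0
q0 | _zy[y]zy   read y → write z, move -1, go to q2
q2 | _z[y]zzy   read y → write z, move -1, go to q4
q4 | _[z]zzzy   read z → write x, move -1, go to q0
q0 | [_]xzzzy   read _ → write y, move +1, go to q4
q4 | y[x]zzzy   read x → write z, move +1, go to q4
q4 | yz[z]zzy   read z → write x, move -1, go to q0
q0 | y[z]xzzy   read z → write x, move +1, go to q4
q4 | yx[x]zzy   read x → write z, move +1, go to q4
q4 | yxz[z]zy   read z → write x, move -1, go to q0
q0 | yx[z]xzy   read z → write x, move +1, go to q4
q4 | yxx[x]zy   read x → write z, move +1, go to q4
q4 | yxxz[z]y   read z → write x, move -1, go to q0
q0 | yxx[z]xy   read z → write x, move +1, go to q4
q4 | yxxx[x]y   read x → write z, move +1, go to q4
q4 | yxxxz[y]
No transition is defined for (q4, y); M halts in state q4.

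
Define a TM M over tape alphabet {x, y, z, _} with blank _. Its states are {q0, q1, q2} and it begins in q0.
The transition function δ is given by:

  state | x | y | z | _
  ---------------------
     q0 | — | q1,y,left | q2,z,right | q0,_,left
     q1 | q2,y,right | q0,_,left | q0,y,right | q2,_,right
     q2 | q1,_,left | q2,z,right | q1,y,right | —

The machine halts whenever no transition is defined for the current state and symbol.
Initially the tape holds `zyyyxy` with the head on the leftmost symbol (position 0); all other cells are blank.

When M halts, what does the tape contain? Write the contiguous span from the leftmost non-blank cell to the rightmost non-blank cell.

zz_y_y

state=q0 head=0 tape=[z]yyyxy   (q0,z)→(q2,z,right)
state=q2 head=1 tape=z[y]yyxy   (q2,y)→(q2,z,right)
state=q2 head=2 tape=zz[y]yxy   (q2,y)→(q2,z,right)
state=q2 head=3 tape=zzz[y]xy   (q2,y)→(q2,z,right)
state=q2 head=4 tape=zzzz[x]y   (q2,x)→(q1,_,left)
state=q1 head=3 tape=zzz[z]_y   (q1,z)→(q0,y,right)
state=q0 head=4 tape=zzzy[_]y   (q0,_)→(q0,_,left)
state=q0 head=3 tape=zzz[y]_y   (q0,y)→(q1,y,left)
state=q1 head=2 tape=zz[z]y_y   (q1,z)→(q0,y,right)
state=q0 head=3 tape=zzy[y]_y   (q0,y)→(q1,y,left)
state=q1 head=2 tape=zz[y]y_y   (q1,y)→(q0,_,left)
state=q0 head=1 tape=z[z]_y_y   (q0,z)→(q2,z,right)
state=q2 head=2 tape=zz[_]y_y
The non-blank tape span at halt is zz_y_y.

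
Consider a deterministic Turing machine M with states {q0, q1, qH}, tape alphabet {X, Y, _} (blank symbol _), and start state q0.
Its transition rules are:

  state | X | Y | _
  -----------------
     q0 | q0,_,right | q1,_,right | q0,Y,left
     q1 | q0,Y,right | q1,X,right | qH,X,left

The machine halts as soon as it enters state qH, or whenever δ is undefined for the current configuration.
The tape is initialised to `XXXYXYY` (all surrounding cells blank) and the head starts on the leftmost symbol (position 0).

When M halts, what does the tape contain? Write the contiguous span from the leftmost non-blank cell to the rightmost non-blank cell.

Y_XX

state=q0 head=0 tape=[X]XXYXYY_   (q0,X)→(q0,_,right)
state=q0 head=1 tape=_[X]XYXYY_   (q0,X)→(q0,_,right)
state=q0 head=2 tape=__[X]YXYY_   (q0,X)→(q0,_,right)
state=q0 head=3 tape=___[Y]XYY_   (q0,Y)→(q1,_,right)
state=q1 head=4 tape=____[X]YY_   (q1,X)→(q0,Y,right)
state=q0 head=5 tape=____Y[Y]Y_   (q0,Y)→(q1,_,right)
state=q1 head=6 tape=____Y_[Y]_   (q1,Y)→(q1,X,right)
state=q1 head=7 tape=____Y_X[_]   (q1,_)→(qH,X,left)
state=qH head=6 tape=____Y_[X]X
The non-blank tape span at halt is Y_XX.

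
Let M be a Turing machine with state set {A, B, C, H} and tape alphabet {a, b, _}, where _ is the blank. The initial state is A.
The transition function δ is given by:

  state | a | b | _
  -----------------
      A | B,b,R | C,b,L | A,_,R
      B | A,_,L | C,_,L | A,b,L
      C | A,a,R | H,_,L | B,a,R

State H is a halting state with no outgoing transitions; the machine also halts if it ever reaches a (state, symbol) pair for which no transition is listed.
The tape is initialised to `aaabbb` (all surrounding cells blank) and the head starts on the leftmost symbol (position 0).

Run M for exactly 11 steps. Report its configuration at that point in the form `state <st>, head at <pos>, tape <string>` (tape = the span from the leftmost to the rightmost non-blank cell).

state=A head=0 tape=_[a]aabbb   (A,a)→(B,b,R)
state=B head=1 tape=_b[a]abbb   (B,a)→(A,_,L)
state=A head=0 tape=_[b]_abbb   (A,b)→(C,b,L)
state=C head=-1 tape=[_]b_abbb   (C,_)→(B,a,R)
state=B head=0 tape=a[b]_abbb   (B,b)→(C,_,L)
state=C head=-1 tape=[a]__abbb   (C,a)→(A,a,R)
state=A head=0 tape=a[_]_abbb   (A,_)→(A,_,R)
state=A head=1 tape=a_[_]abbb   (A,_)→(A,_,R)
state=A head=2 tape=a__[a]bbb   (A,a)→(B,b,R)
state=B head=3 tape=a__b[b]bb   (B,b)→(C,_,L)
state=C head=2 tape=a__[b]_bb   (C,b)→(H,_,L)
state=H head=1 tape=a_[_]__bb
After 11 steps: state H, head at 1, tape a____bb.

state H, head at 1, tape a____bb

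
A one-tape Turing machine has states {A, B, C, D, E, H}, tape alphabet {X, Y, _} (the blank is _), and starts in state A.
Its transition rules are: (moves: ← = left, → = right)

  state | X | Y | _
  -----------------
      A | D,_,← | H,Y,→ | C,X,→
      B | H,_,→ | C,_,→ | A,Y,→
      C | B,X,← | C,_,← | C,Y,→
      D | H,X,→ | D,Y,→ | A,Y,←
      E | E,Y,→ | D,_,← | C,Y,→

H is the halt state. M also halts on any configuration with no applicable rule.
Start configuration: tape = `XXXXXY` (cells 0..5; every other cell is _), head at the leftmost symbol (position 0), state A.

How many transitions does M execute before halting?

state=A head=0 tape=___[X]XXXXY   (A,X)→(D,_,←)
state=D head=-1 tape=__[_]_XXXXY   (D,_)→(A,Y,←)
state=A head=-2 tape=_[_]Y_XXXXY   (A,_)→(C,X,→)
state=C head=-1 tape=_X[Y]_XXXXY   (C,Y)→(C,_,←)
state=C head=-2 tape=_[X]__XXXXY   (C,X)→(B,X,←)
state=B head=-3 tape=[_]X__XXXXY   (B,_)→(A,Y,→)
state=A head=-2 tape=Y[X]__XXXXY   (A,X)→(D,_,←)
state=D head=-3 tape=[Y]___XXXXY   (D,Y)→(D,Y,→)
state=D head=-2 tape=Y[_]__XXXXY   (D,_)→(A,Y,←)
state=A head=-3 tape=[Y]Y__XXXXY   (A,Y)→(H,Y,→)
state=H head=-2 tape=Y[Y]__XXXXY
M halts after 10 transitions.

10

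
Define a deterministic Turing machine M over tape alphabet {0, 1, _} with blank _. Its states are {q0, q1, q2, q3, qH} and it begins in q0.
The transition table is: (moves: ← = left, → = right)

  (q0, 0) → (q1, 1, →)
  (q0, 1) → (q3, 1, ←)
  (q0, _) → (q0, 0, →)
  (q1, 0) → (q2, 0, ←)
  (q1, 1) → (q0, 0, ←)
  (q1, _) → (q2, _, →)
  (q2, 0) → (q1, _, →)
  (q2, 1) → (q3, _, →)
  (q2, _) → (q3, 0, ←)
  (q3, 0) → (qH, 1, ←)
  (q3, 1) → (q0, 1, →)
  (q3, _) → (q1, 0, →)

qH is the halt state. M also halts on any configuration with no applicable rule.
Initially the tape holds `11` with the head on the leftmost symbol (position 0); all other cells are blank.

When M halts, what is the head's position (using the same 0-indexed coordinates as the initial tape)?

state=q0 head=0 tape=_[1]1   (q0,1)→(q3,1,←)
state=q3 head=-1 tape=[_]11   (q3,_)→(q1,0,→)
state=q1 head=0 tape=0[1]1   (q1,1)→(q0,0,←)
state=q0 head=-1 tape=[0]01   (q0,0)→(q1,1,→)
state=q1 head=0 tape=1[0]1   (q1,0)→(q2,0,←)
state=q2 head=-1 tape=[1]01   (q2,1)→(q3,_,→)
state=q3 head=0 tape=_[0]1   (q3,0)→(qH,1,←)
state=qH head=-1 tape=[_]11
At halt the head is at cell -1.

-1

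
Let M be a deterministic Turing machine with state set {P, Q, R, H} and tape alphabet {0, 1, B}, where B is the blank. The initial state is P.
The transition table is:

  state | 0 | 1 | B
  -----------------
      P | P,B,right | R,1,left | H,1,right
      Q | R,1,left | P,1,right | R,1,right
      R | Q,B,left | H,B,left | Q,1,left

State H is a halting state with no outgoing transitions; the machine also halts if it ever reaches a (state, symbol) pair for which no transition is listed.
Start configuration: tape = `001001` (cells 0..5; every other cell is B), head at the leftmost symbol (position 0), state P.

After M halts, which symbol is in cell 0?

state=P head=0 tape=[0]01001   (P,0)→(P,B,right)
state=P head=1 tape=B[0]1001   (P,0)→(P,B,right)
state=P head=2 tape=BB[1]001   (P,1)→(R,1,left)
state=R head=1 tape=B[B]1001   (R,B)→(Q,1,left)
state=Q head=0 tape=[B]11001   (Q,B)→(R,1,right)
state=R head=1 tape=1[1]1001   (R,1)→(H,B,left)
state=H head=0 tape=[1]B1001
Cell 0 holds 1 when M halts.

1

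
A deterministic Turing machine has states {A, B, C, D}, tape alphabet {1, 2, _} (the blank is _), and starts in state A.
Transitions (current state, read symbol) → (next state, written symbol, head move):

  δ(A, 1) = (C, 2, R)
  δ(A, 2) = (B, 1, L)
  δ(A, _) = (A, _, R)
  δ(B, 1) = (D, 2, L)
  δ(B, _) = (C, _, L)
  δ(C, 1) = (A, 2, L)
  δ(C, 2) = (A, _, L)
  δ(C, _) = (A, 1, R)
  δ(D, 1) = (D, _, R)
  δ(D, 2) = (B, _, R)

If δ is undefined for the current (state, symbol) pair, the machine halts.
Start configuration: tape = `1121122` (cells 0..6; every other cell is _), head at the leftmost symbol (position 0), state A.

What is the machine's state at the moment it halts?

B

A | ____[1]121122   read 1 → write 2, move R, go to C
C | ____2[1]21122   read 1 → write 2, move L, go to A
A | ____[2]221122   read 2 → write 1, move L, go to B
B | ___[_]1221122   read _ → write _, move L, go to C
C | __[_]_1221122   read _ → write 1, move R, go to A
A | __1[_]1221122   read _ → write _, move R, go to A
A | __1_[1]221122   read 1 → write 2, move R, go to C
C | __1_2[2]21122   read 2 → write _, move L, go to A
A | __1_[2]_21122   read 2 → write 1, move L, go to B
B | __1[_]1_21122   read _ → write _, move L, go to C
C | __[1]_1_21122   read 1 → write 2, move L, go to A
A | _[_]2_1_21122   read _ → write _, move R, go to A
A | __[2]_1_21122   read 2 → write 1, move L, go to B
B | _[_]1_1_21122   read _ → write _, move L, go to C
C | [_]_1_1_21122   read _ → write 1, move R, go to A
A | 1[_]1_1_21122   read _ → write _, move R, go to A
A | 1_[1]_1_21122   read 1 → write 2, move R, go to C
C | 1_2[_]1_21122   read _ → write 1, move R, go to A
A | 1_21[1]_21122   read 1 → write 2, move R, go to C
C | 1_212[_]21122   read _ → write 1, move R, go to A
A | 1_2121[2]1122   read 2 → write 1, move L, go to B
B | 1_212[1]11122   read 1 → write 2, move L, go to D
D | 1_21[2]211122   read 2 → write _, move R, go to B
B | 1_21_[2]11122
No transition is defined for (B, 2); M halts in state B.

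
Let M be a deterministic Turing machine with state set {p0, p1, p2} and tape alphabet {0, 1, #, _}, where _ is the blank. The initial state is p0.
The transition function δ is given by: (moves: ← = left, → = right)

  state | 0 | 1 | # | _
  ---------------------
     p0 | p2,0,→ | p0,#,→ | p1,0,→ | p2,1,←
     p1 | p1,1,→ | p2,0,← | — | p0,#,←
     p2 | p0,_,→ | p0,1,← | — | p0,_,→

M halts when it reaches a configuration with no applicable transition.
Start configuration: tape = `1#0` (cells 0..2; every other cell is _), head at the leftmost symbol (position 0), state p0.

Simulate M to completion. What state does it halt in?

p2

state=p0 head=0 tape=[1]#0__   (p0,1)→(p0,#,→)
state=p0 head=1 tape=#[#]0__   (p0,#)→(p1,0,→)
state=p1 head=2 tape=#0[0]__   (p1,0)→(p1,1,→)
state=p1 head=3 tape=#01[_]_   (p1,_)→(p0,#,←)
state=p0 head=2 tape=#0[1]#_   (p0,1)→(p0,#,→)
state=p0 head=3 tape=#0#[#]_   (p0,#)→(p1,0,→)
state=p1 head=4 tape=#0#0[_]   (p1,_)→(p0,#,←)
state=p0 head=3 tape=#0#[0]#   (p0,0)→(p2,0,→)
state=p2 head=4 tape=#0#0[#]
No transition is defined for (p2, #); M halts in state p2.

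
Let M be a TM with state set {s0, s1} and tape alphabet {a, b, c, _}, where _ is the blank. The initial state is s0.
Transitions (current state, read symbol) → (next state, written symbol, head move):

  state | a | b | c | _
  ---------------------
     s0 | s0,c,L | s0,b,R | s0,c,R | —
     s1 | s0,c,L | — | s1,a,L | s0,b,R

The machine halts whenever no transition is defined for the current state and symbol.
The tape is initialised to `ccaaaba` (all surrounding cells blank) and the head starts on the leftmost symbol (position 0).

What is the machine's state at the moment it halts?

s0 | [c]caaaba_   read c → write c, move R, go to s0
s0 | c[c]aaaba_   read c → write c, move R, go to s0
s0 | cc[a]aaba_   read a → write c, move L, go to s0
s0 | c[c]caaba_   read c → write c, move R, go to s0
s0 | cc[c]aaba_   read c → write c, move R, go to s0
s0 | ccc[a]aba_   read a → write c, move L, go to s0
s0 | cc[c]caba_   read c → write c, move R, go to s0
s0 | ccc[c]aba_   read c → write c, move R, go to s0
s0 | cccc[a]ba_   read a → write c, move L, go to s0
s0 | ccc[c]cba_   read c → write c, move R, go to s0
s0 | cccc[c]ba_   read c → write c, move R, go to s0
s0 | ccccc[b]a_   read b → write b, move R, go to s0
s0 | cccccb[a]_   read a → write c, move L, go to s0
s0 | ccccc[b]c_   read b → write b, move R, go to s0
s0 | cccccb[c]_   read c → write c, move R, go to s0
s0 | cccccbc[_]
No transition is defined for (s0, _); M halts in state s0.

s0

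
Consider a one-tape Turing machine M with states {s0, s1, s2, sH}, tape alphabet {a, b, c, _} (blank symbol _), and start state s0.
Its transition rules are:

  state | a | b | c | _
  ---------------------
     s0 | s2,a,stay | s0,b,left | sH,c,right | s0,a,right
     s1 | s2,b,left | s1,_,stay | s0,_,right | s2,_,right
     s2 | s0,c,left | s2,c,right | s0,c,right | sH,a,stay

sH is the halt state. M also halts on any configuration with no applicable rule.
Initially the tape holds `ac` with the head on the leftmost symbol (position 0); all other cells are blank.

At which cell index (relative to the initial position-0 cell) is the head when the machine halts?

1

state=s0 head=0 tape=_[a]c   (s0,a)→(s2,a,stay)
state=s2 head=0 tape=_[a]c   (s2,a)→(s0,c,left)
state=s0 head=-1 tape=[_]cc   (s0,_)→(s0,a,right)
state=s0 head=0 tape=a[c]c   (s0,c)→(sH,c,right)
state=sH head=1 tape=ac[c]
At halt the head is at cell 1.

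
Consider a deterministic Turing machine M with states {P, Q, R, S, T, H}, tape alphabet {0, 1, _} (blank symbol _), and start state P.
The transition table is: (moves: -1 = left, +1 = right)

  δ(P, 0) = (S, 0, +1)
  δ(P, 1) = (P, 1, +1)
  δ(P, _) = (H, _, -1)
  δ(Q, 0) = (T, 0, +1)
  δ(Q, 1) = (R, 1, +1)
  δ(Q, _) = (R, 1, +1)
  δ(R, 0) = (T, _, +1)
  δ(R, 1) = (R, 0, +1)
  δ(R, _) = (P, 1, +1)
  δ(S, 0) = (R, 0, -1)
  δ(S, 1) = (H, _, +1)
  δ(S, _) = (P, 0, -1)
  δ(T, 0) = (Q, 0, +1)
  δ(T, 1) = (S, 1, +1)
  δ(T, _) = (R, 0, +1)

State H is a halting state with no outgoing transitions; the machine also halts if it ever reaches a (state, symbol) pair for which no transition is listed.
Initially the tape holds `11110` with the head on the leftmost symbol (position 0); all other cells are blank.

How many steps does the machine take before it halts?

state=P head=0 tape=[1]1110____   (P,1)→(P,1,+1)
state=P head=1 tape=1[1]110____   (P,1)→(P,1,+1)
state=P head=2 tape=11[1]10____   (P,1)→(P,1,+1)
state=P head=3 tape=111[1]0____   (P,1)→(P,1,+1)
state=P head=4 tape=1111[0]____   (P,0)→(S,0,+1)
state=S head=5 tape=11110[_]___   (S,_)→(P,0,-1)
state=P head=4 tape=1111[0]0___   (P,0)→(S,0,+1)
state=S head=5 tape=11110[0]___   (S,0)→(R,0,-1)
state=R head=4 tape=1111[0]0___   (R,0)→(T,_,+1)
state=T head=5 tape=1111_[0]___   (T,0)→(Q,0,+1)
state=Q head=6 tape=1111_0[_]__   (Q,_)→(R,1,+1)
state=R head=7 tape=1111_01[_]_   (R,_)→(P,1,+1)
state=P head=8 tape=1111_011[_]   (P,_)→(H,_,-1)
state=H head=7 tape=1111_01[1]_
M halts after 13 transitions.

13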